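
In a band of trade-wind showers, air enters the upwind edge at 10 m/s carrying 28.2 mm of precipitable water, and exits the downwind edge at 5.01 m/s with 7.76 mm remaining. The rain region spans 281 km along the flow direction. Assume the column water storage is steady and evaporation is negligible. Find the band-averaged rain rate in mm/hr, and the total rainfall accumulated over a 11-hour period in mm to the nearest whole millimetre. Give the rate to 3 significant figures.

R ≈ 3.11 mm/hr; total ≈ 34 mm

Column moisture flux per unit crosswind length is F = V × PW.
Inflow: F_in = 10 × 28.2 = 282 mm·m/s
Outflow: F_out = 5.01 × 7.76 = 38.8776 mm·m/s
Steady-state rate R = (F_in − F_out)/L = (282 − 38.8776) / 281000 m = 8.652e-04 mm/s.
R = 8.652e-04 × 3600 = 3.11 mm/hr.
Over 11 h: total = 3.11 × 11 = 34.21 ≈ 34 mm.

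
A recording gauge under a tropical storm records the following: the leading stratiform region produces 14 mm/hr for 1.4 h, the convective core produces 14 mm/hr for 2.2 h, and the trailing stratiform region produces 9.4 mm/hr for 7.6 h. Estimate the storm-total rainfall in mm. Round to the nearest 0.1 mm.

total ≈ 121.8 mm

Total = Σ Rᵢ Δtᵢ = 14 × 1.4 + 14 × 2.2 + 9.4 × 7.6
      = 19.6 + 30.8 + 71.44 = 121.8 mm.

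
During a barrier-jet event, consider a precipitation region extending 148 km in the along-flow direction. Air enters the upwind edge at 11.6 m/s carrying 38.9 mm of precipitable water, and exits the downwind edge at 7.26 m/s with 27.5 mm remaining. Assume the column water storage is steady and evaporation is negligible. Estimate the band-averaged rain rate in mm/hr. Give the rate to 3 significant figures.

R ≈ 6.12 mm/hr

Column moisture flux per unit crosswind length is F = V × PW.
Inflow: F_in = 11.6 × 38.9 = 451.24 mm·m/s
Outflow: F_out = 7.26 × 27.5 = 199.65 mm·m/s
Steady-state rate R = (F_in − F_out)/L = (451.24 − 199.65) / 148000 m = 1.700e-03 mm/s.
R = 1.700e-03 × 3600 = 6.12 mm/hr.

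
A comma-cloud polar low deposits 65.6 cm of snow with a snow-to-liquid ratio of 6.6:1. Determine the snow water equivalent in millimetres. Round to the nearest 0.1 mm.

SWE ≈ 99.4 mm

SWE = snow depth / ratio = 65.6 cm / 6.6 = 9.939 cm = 99.4 mm.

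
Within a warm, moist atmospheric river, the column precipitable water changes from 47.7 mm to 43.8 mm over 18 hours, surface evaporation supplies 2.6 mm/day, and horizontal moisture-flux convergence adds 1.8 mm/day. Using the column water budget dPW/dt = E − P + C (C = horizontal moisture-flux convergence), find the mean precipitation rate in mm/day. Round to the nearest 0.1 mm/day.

dPW/dt = (43.8 − 47.7) mm / (18/24 day) = -5.200 mm/day.
P = E + C − dPW/dt = 2.6 + (1.8) − (-5.200) = 9.6 mm/day.

P ≈ 9.6 mm/day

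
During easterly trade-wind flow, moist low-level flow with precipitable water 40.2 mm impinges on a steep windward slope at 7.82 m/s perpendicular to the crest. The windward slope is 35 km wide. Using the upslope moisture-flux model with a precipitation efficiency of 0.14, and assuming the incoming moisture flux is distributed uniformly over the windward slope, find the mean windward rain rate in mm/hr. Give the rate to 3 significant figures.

Incoming column moisture flux per unit ridge length: F = V × PW = 7.82 × 40.2 = 314.364 mm·m/s.
Spread over the 35 km slope with efficiency ε = 0.14: R = ε·F/W = 0.14 × 314.364 / 35000 m = 1.257e-03 mm/s.
R = 1.257e-03 × 3600 = 4.53 mm/hr.

R ≈ 4.53 mm/hr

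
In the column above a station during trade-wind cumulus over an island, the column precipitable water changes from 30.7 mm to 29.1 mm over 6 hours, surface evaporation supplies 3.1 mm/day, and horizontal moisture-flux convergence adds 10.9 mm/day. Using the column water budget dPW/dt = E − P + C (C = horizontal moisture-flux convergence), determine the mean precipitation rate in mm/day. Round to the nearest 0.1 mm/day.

dPW/dt = (29.1 − 30.7) mm / (6/24 day) = -6.400 mm/day.
P = E + C − dPW/dt = 3.1 + (10.9) − (-6.400) = 20.4 mm/day.

P ≈ 20.4 mm/day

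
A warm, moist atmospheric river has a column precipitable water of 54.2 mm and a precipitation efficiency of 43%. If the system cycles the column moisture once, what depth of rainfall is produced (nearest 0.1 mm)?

rainfall ≈ 23.3 mm

Rainfall = ε × PW = 0.43 × 54.2 = 23.3 mm.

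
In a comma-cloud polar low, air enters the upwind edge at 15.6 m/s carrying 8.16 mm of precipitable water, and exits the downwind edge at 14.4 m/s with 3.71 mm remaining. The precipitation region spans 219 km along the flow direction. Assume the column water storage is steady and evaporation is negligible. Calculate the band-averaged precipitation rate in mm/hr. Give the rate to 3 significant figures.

Column moisture flux per unit crosswind length is F = V × PW.
Inflow: F_in = 15.6 × 8.16 = 127.296 mm·m/s
Outflow: F_out = 14.4 × 3.71 = 53.424 mm·m/s
Steady-state rate R = (F_in − F_out)/L = (127.296 − 53.424) / 219000 m = 3.373e-04 mm/s.
R = 3.373e-04 × 3600 = 1.21 mm/hr.

R ≈ 1.21 mm/hr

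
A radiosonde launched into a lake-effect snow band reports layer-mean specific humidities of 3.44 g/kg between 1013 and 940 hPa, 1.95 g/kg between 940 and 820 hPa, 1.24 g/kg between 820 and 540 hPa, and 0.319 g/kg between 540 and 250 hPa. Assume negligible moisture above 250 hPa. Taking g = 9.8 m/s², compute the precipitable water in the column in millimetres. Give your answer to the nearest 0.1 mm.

Precipitable water is the column-integrated vapour mass per unit area: PW = (1/g) Σ q̄ Δp, with q in kg/kg and Δp in Pa (1 kg/m² of water = 1 mm).
Layer 1013–940 hPa: Δp = 73 hPa = 7300 Pa, q̄ = 0.00344 kg/kg → 0.00344 × 7300 / 9.8 = 2.56 mm
Layer 940–820 hPa: Δp = 120 hPa = 12000 Pa, q̄ = 0.00195 kg/kg → 0.00195 × 12000 / 9.8 = 2.39 mm
Layer 820–540 hPa: Δp = 280 hPa = 28000 Pa, q̄ = 0.00124 kg/kg → 0.00124 × 28000 / 9.8 = 3.54 mm
Layer 540–250 hPa: Δp = 290 hPa = 29000 Pa, q̄ = 0.000319 kg/kg → 0.000319 × 29000 / 9.8 = 0.94 mm
PW = 2.56 + 2.39 + 3.54 + 0.94 = 9.43 ≈ 9.4 mm.

PW ≈ 9.4 mm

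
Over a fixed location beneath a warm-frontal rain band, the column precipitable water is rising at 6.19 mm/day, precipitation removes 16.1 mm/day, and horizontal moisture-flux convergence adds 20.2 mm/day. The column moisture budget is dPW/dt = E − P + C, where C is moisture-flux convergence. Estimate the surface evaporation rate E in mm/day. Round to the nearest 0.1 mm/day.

dPW/dt = +6.19 mm/day.
E = dPW/dt + P − C = (+6.19) + 16.1 − (20.2) = 2.1 mm/day.

E ≈ 2.1 mm/day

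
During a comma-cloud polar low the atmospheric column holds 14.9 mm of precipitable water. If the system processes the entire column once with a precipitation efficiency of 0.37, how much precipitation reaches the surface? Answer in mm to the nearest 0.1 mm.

precipitation ≈ 5.5 mm

Precipitation = ε × PW = 0.37 × 14.9 = 5.5 mm.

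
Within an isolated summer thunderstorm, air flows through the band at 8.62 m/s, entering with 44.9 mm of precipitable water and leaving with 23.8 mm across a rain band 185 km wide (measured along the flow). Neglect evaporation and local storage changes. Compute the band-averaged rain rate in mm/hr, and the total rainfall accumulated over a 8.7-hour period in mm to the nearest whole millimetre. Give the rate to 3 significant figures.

Column moisture flux per unit crosswind length is F = V × PW.
Inflow: F_in = 8.62 × 44.9 = 387.038 mm·m/s
Outflow: F_out = 8.62 × 23.8 = 205.156 mm·m/s
Steady-state rate R = (F_in − F_out)/L = (387.038 − 205.156) / 185000 m = 9.831e-04 mm/s.
R = 9.831e-04 × 3600 = 3.54 mm/hr.
Over 8.7 h: total = 3.54 × 8.7 = 30.798 ≈ 31 mm.

R ≈ 3.54 mm/hr; total ≈ 31 mm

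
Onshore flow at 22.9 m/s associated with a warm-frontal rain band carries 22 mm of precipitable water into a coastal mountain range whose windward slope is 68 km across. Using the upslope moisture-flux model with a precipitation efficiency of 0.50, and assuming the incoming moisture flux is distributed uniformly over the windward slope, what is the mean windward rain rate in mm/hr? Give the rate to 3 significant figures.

Incoming column moisture flux per unit ridge length: F = V × PW = 22.9 × 22 = 503.8 mm·m/s.
Spread over the 68 km slope with efficiency ε = 0.50: R = ε·F/W = 0.50 × 503.8 / 68000 m = 3.704e-03 mm/s.
R = 3.704e-03 × 3600 = 13.3 mm/hr.

R ≈ 13.3 mm/hr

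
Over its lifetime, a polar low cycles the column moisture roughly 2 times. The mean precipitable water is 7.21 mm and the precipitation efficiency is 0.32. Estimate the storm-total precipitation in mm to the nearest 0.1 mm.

precipitation ≈ 4.6 mm

Each cycle deposits ε × PW = 0.32 × 7.21 = 2.3072 mm.
Over 2 cycles: 2 × 2.3072 = 4.6 mm.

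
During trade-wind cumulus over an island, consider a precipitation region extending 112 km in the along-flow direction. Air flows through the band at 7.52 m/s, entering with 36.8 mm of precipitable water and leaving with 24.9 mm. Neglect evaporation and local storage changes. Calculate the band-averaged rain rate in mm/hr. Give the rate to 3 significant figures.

Column moisture flux per unit crosswind length is F = V × PW.
Inflow: F_in = 7.52 × 36.8 = 276.736 mm·m/s
Outflow: F_out = 7.52 × 24.9 = 187.248 mm·m/s
Steady-state rate R = (F_in − F_out)/L = (276.736 − 187.248) / 112000 m = 7.990e-04 mm/s.
R = 7.990e-04 × 3600 = 2.88 mm/hr.

R ≈ 2.88 mm/hr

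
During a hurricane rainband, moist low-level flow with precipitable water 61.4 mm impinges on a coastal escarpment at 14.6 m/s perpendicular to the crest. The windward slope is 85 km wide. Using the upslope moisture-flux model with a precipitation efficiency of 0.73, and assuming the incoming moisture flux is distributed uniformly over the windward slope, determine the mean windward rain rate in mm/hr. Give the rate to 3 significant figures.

R ≈ 27.7 mm/hr

Incoming column moisture flux per unit ridge length: F = V × PW = 14.6 × 61.4 = 896.44 mm·m/s.
Spread over the 85 km slope with efficiency ε = 0.73: R = ε·F/W = 0.73 × 896.44 / 85000 m = 7.699e-03 mm/s.
R = 7.699e-03 × 3600 = 27.7 mm/hr.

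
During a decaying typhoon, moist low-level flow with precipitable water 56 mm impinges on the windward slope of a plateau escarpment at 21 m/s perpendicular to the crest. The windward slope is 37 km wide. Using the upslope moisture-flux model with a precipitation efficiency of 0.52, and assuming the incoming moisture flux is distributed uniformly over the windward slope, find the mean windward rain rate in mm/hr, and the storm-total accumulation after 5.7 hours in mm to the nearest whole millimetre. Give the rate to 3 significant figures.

R ≈ 59.5 mm/hr; total ≈ 339 mm

Incoming column moisture flux per unit ridge length: F = V × PW = 21 × 56 = 1176 mm·m/s.
Spread over the 37 km slope with efficiency ε = 0.52: R = ε·F/W = 0.52 × 1176 / 37000 m = 1.653e-02 mm/s.
R = 1.653e-02 × 3600 = 59.5 mm/hr.
Over 5.7 h: total = 59.5 × 5.7 = 339.15 ≈ 339 mm.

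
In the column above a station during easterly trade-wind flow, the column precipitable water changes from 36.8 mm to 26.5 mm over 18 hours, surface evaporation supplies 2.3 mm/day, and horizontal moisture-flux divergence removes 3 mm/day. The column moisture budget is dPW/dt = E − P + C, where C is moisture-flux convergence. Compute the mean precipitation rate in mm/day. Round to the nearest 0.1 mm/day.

dPW/dt = (26.5 − 36.8) mm / (18/24 day) = -13.733 mm/day.
P = E + C − dPW/dt = 2.3 + (-3) − (-13.733) = 13.0 mm/day.

P ≈ 13.0 mm/day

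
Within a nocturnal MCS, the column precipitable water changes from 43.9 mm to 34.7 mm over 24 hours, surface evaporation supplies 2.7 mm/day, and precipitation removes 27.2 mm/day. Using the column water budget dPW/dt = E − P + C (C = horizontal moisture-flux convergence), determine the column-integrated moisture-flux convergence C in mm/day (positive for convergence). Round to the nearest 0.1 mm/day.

C ≈ 15.3 mm/day

dPW/dt = (34.7 − 43.9) mm / (24/24 day) = -9.200 mm/day.
C = dPW/dt − E + P = (-9.200) − 2.7 + 27.2 = 15.3 mm/day.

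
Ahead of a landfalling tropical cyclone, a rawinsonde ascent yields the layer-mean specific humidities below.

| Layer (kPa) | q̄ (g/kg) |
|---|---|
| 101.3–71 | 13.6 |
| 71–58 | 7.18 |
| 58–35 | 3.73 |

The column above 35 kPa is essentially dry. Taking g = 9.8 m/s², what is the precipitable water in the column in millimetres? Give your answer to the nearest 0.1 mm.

PW ≈ 60.3 mm

Precipitable water is the column-integrated vapour mass per unit area: PW = (1/g) Σ q̄ Δp, with q in kg/kg and Δp in Pa (1 kg/m² of water = 1 mm).
Layer 101.3–71 kPa: Δp = 303 hPa = 30300 Pa, q̄ = 0.0136 kg/kg → 0.0136 × 30300 / 9.8 = 42.05 mm
Layer 71–58 kPa: Δp = 130 hPa = 13000 Pa, q̄ = 0.00718 kg/kg → 0.00718 × 13000 / 9.8 = 9.52 mm
Layer 58–35 kPa: Δp = 230 hPa = 23000 Pa, q̄ = 0.00373 kg/kg → 0.00373 × 23000 / 9.8 = 8.75 mm
PW = 42.05 + 9.52 + 8.75 = 60.32 ≈ 60.3 mm.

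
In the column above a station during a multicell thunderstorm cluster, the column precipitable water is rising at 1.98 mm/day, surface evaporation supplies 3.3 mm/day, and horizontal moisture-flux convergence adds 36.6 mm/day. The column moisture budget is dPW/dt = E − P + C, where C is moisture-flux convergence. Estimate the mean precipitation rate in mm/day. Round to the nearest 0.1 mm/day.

dPW/dt = +1.98 mm/day.
P = E + C − dPW/dt = 3.3 + (36.6) − (+1.98) = 37.9 mm/day.

P ≈ 37.9 mm/day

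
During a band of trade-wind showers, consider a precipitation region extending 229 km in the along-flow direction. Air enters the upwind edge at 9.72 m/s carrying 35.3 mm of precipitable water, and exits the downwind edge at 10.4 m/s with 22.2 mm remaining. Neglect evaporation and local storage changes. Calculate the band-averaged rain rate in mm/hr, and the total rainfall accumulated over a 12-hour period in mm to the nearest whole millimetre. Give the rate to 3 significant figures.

Column moisture flux per unit crosswind length is F = V × PW.
Inflow: F_in = 9.72 × 35.3 = 343.116 mm·m/s
Outflow: F_out = 10.4 × 22.2 = 230.88 mm·m/s
Steady-state rate R = (F_in − F_out)/L = (343.116 − 230.88) / 229000 m = 4.901e-04 mm/s.
R = 4.901e-04 × 3600 = 1.76 mm/hr.
Over 12 h: total = 1.76 × 12 = 21.12 ≈ 21 mm.

R ≈ 1.76 mm/hr; total ≈ 21 mm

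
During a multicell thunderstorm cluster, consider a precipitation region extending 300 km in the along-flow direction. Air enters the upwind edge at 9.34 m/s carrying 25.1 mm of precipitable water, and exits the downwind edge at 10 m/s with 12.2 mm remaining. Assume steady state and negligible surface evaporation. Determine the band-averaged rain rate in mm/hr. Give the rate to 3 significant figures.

R ≈ 1.35 mm/hr

Column moisture flux per unit crosswind length is F = V × PW.
Inflow: F_in = 9.34 × 25.1 = 234.434 mm·m/s
Outflow: F_out = 10 × 12.2 = 122 mm·m/s
Steady-state rate R = (F_in − F_out)/L = (234.434 − 122) / 300000 m = 3.748e-04 mm/s.
R = 3.748e-04 × 3600 = 1.35 mm/hr.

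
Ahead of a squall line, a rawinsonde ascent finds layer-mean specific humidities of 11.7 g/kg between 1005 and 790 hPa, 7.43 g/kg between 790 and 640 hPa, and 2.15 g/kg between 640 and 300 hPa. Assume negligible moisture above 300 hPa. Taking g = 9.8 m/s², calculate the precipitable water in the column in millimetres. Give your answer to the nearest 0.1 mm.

Precipitable water is the column-integrated vapour mass per unit area: PW = (1/g) Σ q̄ Δp, with q in kg/kg and Δp in Pa (1 kg/m² of water = 1 mm).
Layer 1005–790 hPa: Δp = 215 hPa = 21500 Pa, q̄ = 0.0117 kg/kg → 0.0117 × 21500 / 9.8 = 25.67 mm
Layer 790–640 hPa: Δp = 150 hPa = 15000 Pa, q̄ = 0.00743 kg/kg → 0.00743 × 15000 / 9.8 = 11.37 mm
Layer 640–300 hPa: Δp = 340 hPa = 34000 Pa, q̄ = 0.00215 kg/kg → 0.00215 × 34000 / 9.8 = 7.46 mm
PW = 25.67 + 11.37 + 7.46 = 44.50 ≈ 44.5 mm.

PW ≈ 44.5 mm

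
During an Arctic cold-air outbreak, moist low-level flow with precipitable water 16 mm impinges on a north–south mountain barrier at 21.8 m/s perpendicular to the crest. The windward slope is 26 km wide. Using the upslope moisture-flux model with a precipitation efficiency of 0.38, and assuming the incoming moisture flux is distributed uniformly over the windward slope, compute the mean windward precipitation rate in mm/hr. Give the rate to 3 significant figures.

R ≈ 18.4 mm/hr

Incoming column moisture flux per unit ridge length: F = V × PW = 21.8 × 16 = 348.8 mm·m/s.
Spread over the 26 km slope with efficiency ε = 0.38: R = ε·F/W = 0.38 × 348.8 / 26000 m = 5.098e-03 mm/s.
R = 5.098e-03 × 3600 = 18.4 mm/hr.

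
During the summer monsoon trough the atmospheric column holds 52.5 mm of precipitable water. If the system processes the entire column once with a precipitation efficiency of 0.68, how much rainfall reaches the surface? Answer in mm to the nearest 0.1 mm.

rainfall ≈ 35.7 mm

Rainfall = ε × PW = 0.68 × 52.5 = 35.7 mm.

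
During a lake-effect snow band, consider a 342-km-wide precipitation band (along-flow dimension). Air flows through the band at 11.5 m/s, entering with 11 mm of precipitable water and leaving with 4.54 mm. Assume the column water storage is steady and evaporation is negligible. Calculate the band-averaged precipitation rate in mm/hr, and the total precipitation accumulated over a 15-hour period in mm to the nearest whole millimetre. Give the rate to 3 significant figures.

Column moisture flux per unit crosswind length is F = V × PW.
Inflow: F_in = 11.5 × 11 = 126.5 mm·m/s
Outflow: F_out = 11.5 × 4.54 = 52.21 mm·m/s
Steady-state rate R = (F_in − F_out)/L = (126.5 − 52.21) / 342000 m = 2.172e-04 mm/s.
R = 2.172e-04 × 3600 = 0.782 mm/hr.
Over 15 h: total = 0.782 × 15 = 11.73 ≈ 12 mm.

R ≈ 0.782 mm/hr; total ≈ 12 mm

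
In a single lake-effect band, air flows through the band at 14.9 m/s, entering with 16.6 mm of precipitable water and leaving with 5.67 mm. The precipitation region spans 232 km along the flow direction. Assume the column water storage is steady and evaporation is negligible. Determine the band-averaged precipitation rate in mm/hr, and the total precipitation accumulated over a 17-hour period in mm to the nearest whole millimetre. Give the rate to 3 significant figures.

R ≈ 2.53 mm/hr; total ≈ 43 mm

Column moisture flux per unit crosswind length is F = V × PW.
Inflow: F_in = 14.9 × 16.6 = 247.34 mm·m/s
Outflow: F_out = 14.9 × 5.67 = 84.483 mm·m/s
Steady-state rate R = (F_in − F_out)/L = (247.34 − 84.483) / 232000 m = 7.020e-04 mm/s.
R = 7.020e-04 × 3600 = 2.53 mm/hr.
Over 17 h: total = 2.53 × 17 = 43.01 ≈ 43 mm.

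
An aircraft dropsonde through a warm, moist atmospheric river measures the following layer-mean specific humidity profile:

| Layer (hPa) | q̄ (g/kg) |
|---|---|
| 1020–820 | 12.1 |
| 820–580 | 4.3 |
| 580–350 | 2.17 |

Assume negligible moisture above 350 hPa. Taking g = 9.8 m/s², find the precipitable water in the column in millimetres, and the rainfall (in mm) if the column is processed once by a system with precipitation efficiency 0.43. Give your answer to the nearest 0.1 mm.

Precipitable water is the column-integrated vapour mass per unit area: PW = (1/g) Σ q̄ Δp, with q in kg/kg and Δp in Pa (1 kg/m² of water = 1 mm).
Layer 1020–820 hPa: Δp = 200 hPa = 20000 Pa, q̄ = 0.0121 kg/kg → 0.0121 × 20000 / 9.8 = 24.69 mm
Layer 820–580 hPa: Δp = 240 hPa = 24000 Pa, q̄ = 0.0043 kg/kg → 0.0043 × 24000 / 9.8 = 10.53 mm
Layer 580–350 hPa: Δp = 230 hPa = 23000 Pa, q̄ = 0.00217 kg/kg → 0.00217 × 23000 / 9.8 = 5.09 mm
PW = 24.69 + 10.53 + 5.09 = 40.31 ≈ 40.3 mm.
Rainfall = ε × PW = 0.43 × 40.3 = 17.3 mm.

PW ≈ 40.3 mm; rainfall ≈ 17.3 mm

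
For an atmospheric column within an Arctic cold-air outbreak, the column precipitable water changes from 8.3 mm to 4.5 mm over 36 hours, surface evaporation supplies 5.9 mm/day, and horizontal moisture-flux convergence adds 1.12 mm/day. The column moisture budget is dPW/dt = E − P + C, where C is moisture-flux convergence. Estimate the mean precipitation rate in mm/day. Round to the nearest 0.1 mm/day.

dPW/dt = (4.5 − 8.3) mm / (36/24 day) = -2.533 mm/day.
P = E + C − dPW/dt = 5.9 + (1.12) − (-2.533) = 9.6 mm/day.

P ≈ 9.6 mm/day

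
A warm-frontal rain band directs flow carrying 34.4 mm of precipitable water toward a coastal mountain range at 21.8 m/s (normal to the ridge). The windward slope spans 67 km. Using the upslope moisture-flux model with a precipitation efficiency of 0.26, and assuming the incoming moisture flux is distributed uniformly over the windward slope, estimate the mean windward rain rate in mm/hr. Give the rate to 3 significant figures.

Incoming column moisture flux per unit ridge length: F = V × PW = 21.8 × 34.4 = 749.92 mm·m/s.
Spread over the 67 km slope with efficiency ε = 0.26: R = ε·F/W = 0.26 × 749.92 / 67000 m = 2.910e-03 mm/s.
R = 2.910e-03 × 3600 = 10.5 mm/hr.

R ≈ 10.5 mm/hr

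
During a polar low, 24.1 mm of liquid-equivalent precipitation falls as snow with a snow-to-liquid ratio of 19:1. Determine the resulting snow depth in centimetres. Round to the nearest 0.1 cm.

snow depth ≈ 45.8 cm

Snow depth = liquid × ratio = 24.1 mm × 19 = 457.9 mm = 45.8 cm.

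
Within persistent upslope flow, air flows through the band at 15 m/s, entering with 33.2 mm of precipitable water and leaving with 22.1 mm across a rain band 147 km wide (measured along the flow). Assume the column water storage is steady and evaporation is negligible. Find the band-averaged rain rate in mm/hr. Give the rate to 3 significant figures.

R ≈ 4.08 mm/hr

Column moisture flux per unit crosswind length is F = V × PW.
Inflow: F_in = 15 × 33.2 = 498 mm·m/s
Outflow: F_out = 15 × 22.1 = 331.5 mm·m/s
Steady-state rate R = (F_in − F_out)/L = (498 − 331.5) / 147000 m = 1.133e-03 mm/s.
R = 1.133e-03 × 3600 = 4.08 mm/hr.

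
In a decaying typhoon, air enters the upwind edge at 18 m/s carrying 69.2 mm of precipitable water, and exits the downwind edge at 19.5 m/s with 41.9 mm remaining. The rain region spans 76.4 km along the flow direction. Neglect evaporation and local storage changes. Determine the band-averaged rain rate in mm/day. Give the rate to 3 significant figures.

R ≈ 485 mm/day

Column moisture flux per unit crosswind length is F = V × PW.
Inflow: F_in = 18 × 69.2 = 1245.6 mm·m/s
Outflow: F_out = 19.5 × 41.9 = 817.05 mm·m/s
Steady-state rate R = (F_in − F_out)/L = (1245.6 − 817.05) / 76400 m = 5.609e-03 mm/s.
R = 5.609e-03 × 3600 × 24 = 485 mm/day.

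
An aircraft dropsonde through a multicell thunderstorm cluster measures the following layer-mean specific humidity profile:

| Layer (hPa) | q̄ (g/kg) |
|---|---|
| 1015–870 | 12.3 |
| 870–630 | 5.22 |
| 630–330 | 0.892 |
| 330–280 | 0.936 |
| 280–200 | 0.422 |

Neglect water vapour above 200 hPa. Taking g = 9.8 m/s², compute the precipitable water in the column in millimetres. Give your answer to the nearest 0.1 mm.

PW ≈ 34.5 mm

Precipitable water is the column-integrated vapour mass per unit area: PW = (1/g) Σ q̄ Δp, with q in kg/kg and Δp in Pa (1 kg/m² of water = 1 mm).
Layer 1015–870 hPa: Δp = 145 hPa = 14500 Pa, q̄ = 0.0123 kg/kg → 0.0123 × 14500 / 9.8 = 18.20 mm
Layer 870–630 hPa: Δp = 240 hPa = 24000 Pa, q̄ = 0.00522 kg/kg → 0.00522 × 24000 / 9.8 = 12.78 mm
Layer 630–330 hPa: Δp = 300 hPa = 30000 Pa, q̄ = 0.000892 kg/kg → 0.000892 × 30000 / 9.8 = 2.73 mm
Layer 330–280 hPa: Δp = 50 hPa = 5000 Pa, q̄ = 0.000936 kg/kg → 0.000936 × 5000 / 9.8 = 0.48 mm
Layer 280–200 hPa: Δp = 80 hPa = 8000 Pa, q̄ = 0.000422 kg/kg → 0.000422 × 8000 / 9.8 = 0.34 mm
PW = 18.20 + 12.78 + 2.73 + 0.48 + 0.34 = 34.53 ≈ 34.5 mm.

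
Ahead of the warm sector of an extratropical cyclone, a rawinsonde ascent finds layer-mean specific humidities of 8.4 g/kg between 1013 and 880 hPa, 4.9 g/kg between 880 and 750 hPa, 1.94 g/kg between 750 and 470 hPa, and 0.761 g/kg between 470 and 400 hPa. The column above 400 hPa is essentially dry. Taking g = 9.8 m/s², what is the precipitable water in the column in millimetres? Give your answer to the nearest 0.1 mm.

Precipitable water is the column-integrated vapour mass per unit area: PW = (1/g) Σ q̄ Δp, with q in kg/kg and Δp in Pa (1 kg/m² of water = 1 mm).
Layer 1013–880 hPa: Δp = 133 hPa = 13300 Pa, q̄ = 0.0084 kg/kg → 0.0084 × 13300 / 9.8 = 11.40 mm
Layer 880–750 hPa: Δp = 130 hPa = 13000 Pa, q̄ = 0.0049 kg/kg → 0.0049 × 13000 / 9.8 = 6.50 mm
Layer 750–470 hPa: Δp = 280 hPa = 28000 Pa, q̄ = 0.00194 kg/kg → 0.00194 × 28000 / 9.8 = 5.54 mm
Layer 470–400 hPa: Δp = 70 hPa = 7000 Pa, q̄ = 0.000761 kg/kg → 0.000761 × 7000 / 9.8 = 0.54 mm
PW = 11.40 + 6.50 + 5.54 + 0.54 = 23.98 ≈ 24.0 mm.

PW ≈ 24.0 mm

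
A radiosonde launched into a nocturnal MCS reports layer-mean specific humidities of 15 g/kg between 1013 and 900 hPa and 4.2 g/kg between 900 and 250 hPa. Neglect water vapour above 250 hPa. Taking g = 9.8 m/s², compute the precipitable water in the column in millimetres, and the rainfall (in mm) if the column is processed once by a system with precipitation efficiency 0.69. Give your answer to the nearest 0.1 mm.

PW ≈ 45.2 mm; rainfall ≈ 31.2 mm

Precipitable water is the column-integrated vapour mass per unit area: PW = (1/g) Σ q̄ Δp, with q in kg/kg and Δp in Pa (1 kg/m² of water = 1 mm).
Layer 1013–900 hPa: Δp = 113 hPa = 11300 Pa, q̄ = 0.015 kg/kg → 0.015 × 11300 / 9.8 = 17.30 mm
Layer 900–250 hPa: Δp = 650 hPa = 65000 Pa, q̄ = 0.0042 kg/kg → 0.0042 × 65000 / 9.8 = 27.86 mm
PW = 17.30 + 27.86 = 45.16 ≈ 45.2 mm.
Rainfall = ε × PW = 0.69 × 45.2 = 31.2 mm.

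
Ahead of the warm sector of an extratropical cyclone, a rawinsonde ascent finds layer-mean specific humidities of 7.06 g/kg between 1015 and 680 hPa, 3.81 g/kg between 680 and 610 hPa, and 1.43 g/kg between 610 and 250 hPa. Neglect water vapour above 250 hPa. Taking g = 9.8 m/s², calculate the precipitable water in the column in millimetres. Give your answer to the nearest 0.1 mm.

PW ≈ 32.1 mm

Precipitable water is the column-integrated vapour mass per unit area: PW = (1/g) Σ q̄ Δp, with q in kg/kg and Δp in Pa (1 kg/m² of water = 1 mm).
Layer 1015–680 hPa: Δp = 335 hPa = 33500 Pa, q̄ = 0.00706 kg/kg → 0.00706 × 33500 / 9.8 = 24.13 mm
Layer 680–610 hPa: Δp = 70 hPa = 7000 Pa, q̄ = 0.00381 kg/kg → 0.00381 × 7000 / 9.8 = 2.72 mm
Layer 610–250 hPa: Δp = 360 hPa = 36000 Pa, q̄ = 0.00143 kg/kg → 0.00143 × 36000 / 9.8 = 5.25 mm
PW = 24.13 + 2.72 + 5.25 = 32.10 ≈ 32.1 mm.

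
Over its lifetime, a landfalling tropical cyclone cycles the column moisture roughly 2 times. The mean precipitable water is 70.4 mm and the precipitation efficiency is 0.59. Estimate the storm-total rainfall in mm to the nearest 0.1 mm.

Each cycle deposits ε × PW = 0.59 × 70.4 = 41.536 mm.
Over 2 cycles: 2 × 41.536 = 83.1 mm.

rainfall ≈ 83.1 mm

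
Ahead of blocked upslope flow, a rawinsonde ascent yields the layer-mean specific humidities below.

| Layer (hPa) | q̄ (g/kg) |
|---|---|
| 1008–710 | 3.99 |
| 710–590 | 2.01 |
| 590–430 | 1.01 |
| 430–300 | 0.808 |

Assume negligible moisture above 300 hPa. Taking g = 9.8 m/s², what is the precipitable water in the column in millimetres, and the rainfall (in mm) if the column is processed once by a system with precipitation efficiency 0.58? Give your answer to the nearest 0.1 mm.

PW ≈ 17.3 mm; rainfall ≈ 10.0 mm

Precipitable water is the column-integrated vapour mass per unit area: PW = (1/g) Σ q̄ Δp, with q in kg/kg and Δp in Pa (1 kg/m² of water = 1 mm).
Layer 1008–710 hPa: Δp = 298 hPa = 29800 Pa, q̄ = 0.00399 kg/kg → 0.00399 × 29800 / 9.8 = 12.13 mm
Layer 710–590 hPa: Δp = 120 hPa = 12000 Pa, q̄ = 0.00201 kg/kg → 0.00201 × 12000 / 9.8 = 2.46 mm
Layer 590–430 hPa: Δp = 160 hPa = 16000 Pa, q̄ = 0.00101 kg/kg → 0.00101 × 16000 / 9.8 = 1.65 mm
Layer 430–300 hPa: Δp = 130 hPa = 13000 Pa, q̄ = 0.000808 kg/kg → 0.000808 × 13000 / 9.8 = 1.07 mm
PW = 12.13 + 2.46 + 1.65 + 1.07 = 17.31 ≈ 17.3 mm.
Rainfall = ε × PW = 0.58 × 17.3 = 10.0 mm.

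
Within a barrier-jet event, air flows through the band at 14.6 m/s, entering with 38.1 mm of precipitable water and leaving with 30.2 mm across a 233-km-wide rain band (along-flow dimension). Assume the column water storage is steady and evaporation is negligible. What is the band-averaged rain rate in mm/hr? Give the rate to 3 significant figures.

Column moisture flux per unit crosswind length is F = V × PW.
Inflow: F_in = 14.6 × 38.1 = 556.26 mm·m/s
Outflow: F_out = 14.6 × 30.2 = 440.92 mm·m/s
Steady-state rate R = (F_in − F_out)/L = (556.26 − 440.92) / 233000 m = 4.950e-04 mm/s.
R = 4.950e-04 × 3600 = 1.78 mm/hr.

R ≈ 1.78 mm/hr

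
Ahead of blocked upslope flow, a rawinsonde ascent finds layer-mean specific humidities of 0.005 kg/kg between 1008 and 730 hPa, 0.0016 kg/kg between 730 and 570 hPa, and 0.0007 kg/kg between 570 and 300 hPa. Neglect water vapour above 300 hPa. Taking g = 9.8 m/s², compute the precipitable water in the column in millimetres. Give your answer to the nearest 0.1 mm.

PW ≈ 18.7 mm

Precipitable water is the column-integrated vapour mass per unit area: PW = (1/g) Σ q̄ Δp, with q in kg/kg and Δp in Pa (1 kg/m² of water = 1 mm).
Layer 1008–730 hPa: Δp = 278 hPa = 27800 Pa, q̄ = 0.005 kg/kg → 0.005 × 27800 / 9.8 = 14.18 mm
Layer 730–570 hPa: Δp = 160 hPa = 16000 Pa, q̄ = 0.0016 kg/kg → 0.0016 × 16000 / 9.8 = 2.61 mm
Layer 570–300 hPa: Δp = 270 hPa = 27000 Pa, q̄ = 0.0007 kg/kg → 0.0007 × 27000 / 9.8 = 1.93 mm
PW = 14.18 + 2.61 + 1.93 = 18.72 ≈ 18.7 mm.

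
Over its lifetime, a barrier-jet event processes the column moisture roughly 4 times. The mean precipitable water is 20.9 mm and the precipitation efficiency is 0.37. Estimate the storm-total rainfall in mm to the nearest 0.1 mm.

Each cycle deposits ε × PW = 0.37 × 20.9 = 7.733 mm.
Over 4 cycles: 4 × 7.733 = 30.9 mm.

rainfall ≈ 30.9 mm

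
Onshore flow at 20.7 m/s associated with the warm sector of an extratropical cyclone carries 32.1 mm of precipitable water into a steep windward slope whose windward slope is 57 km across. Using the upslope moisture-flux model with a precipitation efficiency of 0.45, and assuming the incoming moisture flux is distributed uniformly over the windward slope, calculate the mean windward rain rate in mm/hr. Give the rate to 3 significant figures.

Incoming column moisture flux per unit ridge length: F = V × PW = 20.7 × 32.1 = 664.47 mm·m/s.
Spread over the 57 km slope with efficiency ε = 0.45: R = ε·F/W = 0.45 × 664.47 / 57000 m = 5.246e-03 mm/s.
R = 5.246e-03 × 3600 = 18.9 mm/hr.

R ≈ 18.9 mm/hr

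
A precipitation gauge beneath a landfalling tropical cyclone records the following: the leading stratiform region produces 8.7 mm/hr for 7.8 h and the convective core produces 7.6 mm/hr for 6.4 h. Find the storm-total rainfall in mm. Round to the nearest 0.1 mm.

total ≈ 116.5 mm

Total = Σ Rᵢ Δtᵢ = 8.7 × 7.8 + 7.6 × 6.4
      = 67.86 + 48.64 = 116.5 mm.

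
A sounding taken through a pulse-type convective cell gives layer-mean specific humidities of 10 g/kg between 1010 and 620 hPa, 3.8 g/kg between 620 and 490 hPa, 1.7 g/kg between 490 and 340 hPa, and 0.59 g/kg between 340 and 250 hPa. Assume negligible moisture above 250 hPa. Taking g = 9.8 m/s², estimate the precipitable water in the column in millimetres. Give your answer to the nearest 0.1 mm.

PW ≈ 48.0 mm

Precipitable water is the column-integrated vapour mass per unit area: PW = (1/g) Σ q̄ Δp, with q in kg/kg and Δp in Pa (1 kg/m² of water = 1 mm).
Layer 1010–620 hPa: Δp = 390 hPa = 39000 Pa, q̄ = 0.01 kg/kg → 0.01 × 39000 / 9.8 = 39.80 mm
Layer 620–490 hPa: Δp = 130 hPa = 13000 Pa, q̄ = 0.0038 kg/kg → 0.0038 × 13000 / 9.8 = 5.04 mm
Layer 490–340 hPa: Δp = 150 hPa = 15000 Pa, q̄ = 0.0017 kg/kg → 0.0017 × 15000 / 9.8 = 2.60 mm
Layer 340–250 hPa: Δp = 90 hPa = 9000 Pa, q̄ = 0.00059 kg/kg → 0.00059 × 9000 / 9.8 = 0.54 mm
PW = 39.80 + 5.04 + 2.60 + 0.54 = 47.98 ≈ 48.0 mm.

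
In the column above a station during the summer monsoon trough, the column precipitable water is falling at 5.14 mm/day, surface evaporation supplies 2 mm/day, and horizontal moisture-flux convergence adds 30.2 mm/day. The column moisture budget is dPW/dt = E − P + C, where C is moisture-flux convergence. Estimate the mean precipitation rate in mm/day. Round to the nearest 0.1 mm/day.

P ≈ 37.3 mm/day

dPW/dt = -5.14 mm/day.
P = E + C − dPW/dt = 2 + (30.2) − (-5.14) = 37.3 mm/day.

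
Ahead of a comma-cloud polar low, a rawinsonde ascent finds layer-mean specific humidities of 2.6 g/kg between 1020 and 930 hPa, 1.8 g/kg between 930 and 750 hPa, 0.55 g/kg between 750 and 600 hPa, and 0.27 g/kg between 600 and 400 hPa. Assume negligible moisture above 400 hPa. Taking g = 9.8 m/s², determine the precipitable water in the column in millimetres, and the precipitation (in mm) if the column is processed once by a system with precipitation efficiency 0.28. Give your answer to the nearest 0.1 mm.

PW ≈ 7.1 mm; precipitation ≈ 2.0 mm

Precipitable water is the column-integrated vapour mass per unit area: PW = (1/g) Σ q̄ Δp, with q in kg/kg and Δp in Pa (1 kg/m² of water = 1 mm).
Layer 1020–930 hPa: Δp = 90 hPa = 9000 Pa, q̄ = 0.0026 kg/kg → 0.0026 × 9000 / 9.8 = 2.39 mm
Layer 930–750 hPa: Δp = 180 hPa = 18000 Pa, q̄ = 0.0018 kg/kg → 0.0018 × 18000 / 9.8 = 3.31 mm
Layer 750–600 hPa: Δp = 150 hPa = 15000 Pa, q̄ = 0.00055 kg/kg → 0.00055 × 15000 / 9.8 = 0.84 mm
Layer 600–400 hPa: Δp = 200 hPa = 20000 Pa, q̄ = 0.00027 kg/kg → 0.00027 × 20000 / 9.8 = 0.55 mm
PW = 2.39 + 3.31 + 0.84 + 0.55 = 7.09 ≈ 7.1 mm.
Precipitation = ε × PW = 0.28 × 7.1 = 2.0 mm.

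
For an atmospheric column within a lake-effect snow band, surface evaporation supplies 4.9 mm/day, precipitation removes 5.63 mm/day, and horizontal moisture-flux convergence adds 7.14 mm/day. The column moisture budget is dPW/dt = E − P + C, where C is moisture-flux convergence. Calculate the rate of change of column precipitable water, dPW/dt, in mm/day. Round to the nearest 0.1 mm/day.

dPW/dt ≈ 6.4 mm/day

dPW/dt = E − P + C = 4.9 − 5.63 + (7.14) = 6.4 mm/day.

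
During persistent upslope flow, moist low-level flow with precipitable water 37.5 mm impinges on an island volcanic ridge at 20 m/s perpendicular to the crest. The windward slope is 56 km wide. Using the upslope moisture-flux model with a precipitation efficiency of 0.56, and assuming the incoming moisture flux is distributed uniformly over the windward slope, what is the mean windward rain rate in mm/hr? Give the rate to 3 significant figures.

R ≈ 27.0 mm/hr

Incoming column moisture flux per unit ridge length: F = V × PW = 20 × 37.5 = 750 mm·m/s.
Spread over the 56 km slope with efficiency ε = 0.56: R = ε·F/W = 0.56 × 750 / 56000 m = 7.500e-03 mm/s.
R = 7.500e-03 × 3600 = 27.0 mm/hr.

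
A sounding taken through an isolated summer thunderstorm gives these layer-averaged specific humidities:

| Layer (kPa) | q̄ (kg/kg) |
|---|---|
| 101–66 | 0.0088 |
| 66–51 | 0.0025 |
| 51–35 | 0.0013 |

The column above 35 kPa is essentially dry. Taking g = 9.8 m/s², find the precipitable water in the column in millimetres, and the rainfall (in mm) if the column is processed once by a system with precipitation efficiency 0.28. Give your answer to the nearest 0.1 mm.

PW ≈ 37.4 mm; rainfall ≈ 10.5 mm

Precipitable water is the column-integrated vapour mass per unit area: PW = (1/g) Σ q̄ Δp, with q in kg/kg and Δp in Pa (1 kg/m² of water = 1 mm).
Layer 101–66 kPa: Δp = 350 hPa = 35000 Pa, q̄ = 0.0088 kg/kg → 0.0088 × 35000 / 9.8 = 31.43 mm
Layer 66–51 kPa: Δp = 150 hPa = 15000 Pa, q̄ = 0.0025 kg/kg → 0.0025 × 15000 / 9.8 = 3.83 mm
Layer 51–35 kPa: Δp = 160 hPa = 16000 Pa, q̄ = 0.0013 kg/kg → 0.0013 × 16000 / 9.8 = 2.12 mm
PW = 31.43 + 3.83 + 2.12 = 37.38 ≈ 37.4 mm.
Rainfall = ε × PW = 0.28 × 37.4 = 10.5 mm.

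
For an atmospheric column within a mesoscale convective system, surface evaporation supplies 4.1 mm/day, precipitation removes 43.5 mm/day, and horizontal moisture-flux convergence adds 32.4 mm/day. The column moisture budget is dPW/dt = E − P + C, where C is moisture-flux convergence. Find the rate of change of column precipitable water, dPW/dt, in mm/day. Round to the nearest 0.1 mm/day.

dPW/dt ≈ -7.0 mm/day

dPW/dt = E − P + C = 4.1 − 43.5 + (32.4) = -7.0 mm/day.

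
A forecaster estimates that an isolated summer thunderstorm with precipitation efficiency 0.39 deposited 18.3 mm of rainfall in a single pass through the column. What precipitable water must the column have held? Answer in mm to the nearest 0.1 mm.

PW = rainfall / ε = 18.3 / 0.39 = 46.9 mm.

PW ≈ 46.9 mm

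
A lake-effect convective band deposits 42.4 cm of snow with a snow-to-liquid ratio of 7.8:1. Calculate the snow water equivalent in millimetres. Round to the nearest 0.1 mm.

SWE ≈ 54.4 mm

SWE = snow depth / ratio = 42.4 cm / 7.8 = 5.436 cm = 54.4 mm.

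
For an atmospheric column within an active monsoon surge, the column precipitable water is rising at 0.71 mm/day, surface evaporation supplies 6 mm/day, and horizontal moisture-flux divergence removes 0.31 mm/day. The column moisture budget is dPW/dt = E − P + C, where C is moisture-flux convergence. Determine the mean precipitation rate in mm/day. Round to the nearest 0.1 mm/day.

P ≈ 5.0 mm/day

dPW/dt = +0.71 mm/day.
P = E + C − dPW/dt = 6 + (-0.31) − (+0.71) = 5.0 mm/day.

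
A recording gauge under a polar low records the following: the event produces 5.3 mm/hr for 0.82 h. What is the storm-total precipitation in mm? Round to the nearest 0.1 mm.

total ≈ 4.3 mm

Total = Σ Rᵢ Δtᵢ = 5.3 × 0.82
      = 4.346 = 4.3 mm.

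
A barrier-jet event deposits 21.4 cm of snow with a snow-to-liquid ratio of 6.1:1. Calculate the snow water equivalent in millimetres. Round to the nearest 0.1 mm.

SWE ≈ 35.1 mm

SWE = snow depth / ratio = 21.4 cm / 6.1 = 3.508 cm = 35.1 mm.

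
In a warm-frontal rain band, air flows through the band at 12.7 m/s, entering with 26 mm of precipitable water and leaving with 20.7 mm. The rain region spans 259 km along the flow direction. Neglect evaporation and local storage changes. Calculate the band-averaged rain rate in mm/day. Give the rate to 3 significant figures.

Column moisture flux per unit crosswind length is F = V × PW.
Inflow: F_in = 12.7 × 26 = 330.2 mm·m/s
Outflow: F_out = 12.7 × 20.7 = 262.89 mm·m/s
Steady-state rate R = (F_in − F_out)/L = (330.2 − 262.89) / 259000 m = 2.599e-04 mm/s.
R = 2.599e-04 × 3600 × 24 = 22.5 mm/day.

R ≈ 22.5 mm/day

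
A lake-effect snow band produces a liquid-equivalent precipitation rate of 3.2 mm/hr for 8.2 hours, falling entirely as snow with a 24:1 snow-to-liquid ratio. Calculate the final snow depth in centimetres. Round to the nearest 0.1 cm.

Liquid-equivalent depth = 3.2 × 8.2 = 26.24 mm.
Snow depth = 26.24 mm × 24 = 629.76 mm = 63.0 cm.

snow depth ≈ 63.0 cm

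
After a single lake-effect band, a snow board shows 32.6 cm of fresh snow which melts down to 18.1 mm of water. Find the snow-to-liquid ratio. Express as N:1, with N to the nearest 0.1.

Ratio = snow depth / SWE = 326 mm / 18.1 mm = 18.0, i.e. 18.0:1.

ratio ≈ 18.0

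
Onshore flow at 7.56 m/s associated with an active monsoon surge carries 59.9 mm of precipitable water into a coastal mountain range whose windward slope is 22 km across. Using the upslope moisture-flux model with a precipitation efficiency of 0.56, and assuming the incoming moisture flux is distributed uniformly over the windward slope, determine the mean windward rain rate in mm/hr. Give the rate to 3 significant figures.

Incoming column moisture flux per unit ridge length: F = V × PW = 7.56 × 59.9 = 452.844 mm·m/s.
Spread over the 22 km slope with efficiency ε = 0.56: R = ε·F/W = 0.56 × 452.844 / 22000 m = 1.153e-02 mm/s.
R = 1.153e-02 × 3600 = 41.5 mm/hr.

R ≈ 41.5 mm/hr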